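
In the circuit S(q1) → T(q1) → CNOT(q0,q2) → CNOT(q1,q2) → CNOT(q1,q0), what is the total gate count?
5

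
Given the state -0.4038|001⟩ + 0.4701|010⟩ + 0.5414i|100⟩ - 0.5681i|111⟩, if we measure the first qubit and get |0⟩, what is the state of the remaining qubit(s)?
-0.6516|01⟩ + 0.7586|10⟩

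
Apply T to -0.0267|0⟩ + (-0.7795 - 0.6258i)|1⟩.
-0.0267|0⟩ + (-0.1087 - 0.9937i)|1⟩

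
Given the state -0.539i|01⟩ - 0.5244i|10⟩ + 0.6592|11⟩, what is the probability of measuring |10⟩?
0.275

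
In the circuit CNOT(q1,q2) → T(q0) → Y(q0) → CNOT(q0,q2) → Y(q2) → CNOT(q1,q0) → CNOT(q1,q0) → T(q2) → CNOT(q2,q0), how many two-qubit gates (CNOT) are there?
5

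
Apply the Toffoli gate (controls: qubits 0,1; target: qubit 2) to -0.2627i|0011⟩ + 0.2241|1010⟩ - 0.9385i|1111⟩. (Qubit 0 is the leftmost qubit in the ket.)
-0.2627i|0011⟩ + 0.2241|1010⟩ - 0.9385i|1101⟩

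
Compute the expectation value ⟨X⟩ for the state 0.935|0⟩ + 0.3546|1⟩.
0.6631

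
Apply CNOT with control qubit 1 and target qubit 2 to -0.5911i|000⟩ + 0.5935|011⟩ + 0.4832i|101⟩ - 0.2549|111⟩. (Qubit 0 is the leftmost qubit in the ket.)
-0.5911i|000⟩ + 0.5935|010⟩ + 0.4832i|101⟩ - 0.2549|110⟩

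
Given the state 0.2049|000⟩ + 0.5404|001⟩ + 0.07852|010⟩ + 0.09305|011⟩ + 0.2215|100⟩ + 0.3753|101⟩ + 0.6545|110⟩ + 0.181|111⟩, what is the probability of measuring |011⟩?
0.008658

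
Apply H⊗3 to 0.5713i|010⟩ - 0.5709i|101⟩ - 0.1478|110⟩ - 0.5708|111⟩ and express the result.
(-0.2541 + 0.0001414i)|000⟩ + (0.1496 + 0.4038i)|001⟩ + (0.2541 - 0.4038i)|010⟩ + (-0.1496 - 0.0001414i)|011⟩ + (0.2541 + 0.4038i)|100⟩ + (-0.1496 + 0.0001414i)|101⟩ + (-0.2541 - 0.0001414i)|110⟩ + (0.1496 - 0.4038i)|111⟩

H⊗3 gives amp(|y⟩) = (1/2√2) Σ_x (−1)^(x·y) amp(|x⟩), where x·y is the number of positions in which both x and y have a 1.
|000⟩: (0.5713i - 0.5709i - 0.1478 - 0.5708)/(2√2) = (-0.2541 + 0.0001414i)
|001⟩: (0.5713i + 0.5709i - 0.1478 + 0.5708)/(2√2) = (0.1496 + 0.4038i)
|010⟩: (-0.5713i - 0.5709i + 0.1478 + 0.5708)/(2√2) = (0.2541 - 0.4038i)
|011⟩: (-0.5713i + 0.5709i + 0.1478 - 0.5708)/(2√2) = (-0.1496 - 0.0001414i)
|100⟩: (0.5713i + 0.5709i + 0.1478 + 0.5708)/(2√2) = (0.2541 + 0.4038i)
|101⟩: (0.5713i - 0.5709i + 0.1478 - 0.5708)/(2√2) = (-0.1496 + 0.0001414i)
|110⟩: (-0.5713i + 0.5709i - 0.1478 - 0.5708)/(2√2) = (-0.2541 - 0.0001414i)
|111⟩: (-0.5713i - 0.5709i - 0.1478 + 0.5708)/(2√2) = (0.1496 - 0.4038i)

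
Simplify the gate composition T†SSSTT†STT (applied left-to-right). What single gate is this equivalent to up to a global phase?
T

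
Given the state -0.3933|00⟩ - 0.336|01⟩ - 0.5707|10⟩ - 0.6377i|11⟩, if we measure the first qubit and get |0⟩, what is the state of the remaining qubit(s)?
-0.7603|0⟩ - 0.6495|1⟩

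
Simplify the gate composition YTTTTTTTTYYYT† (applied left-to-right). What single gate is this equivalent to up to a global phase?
T†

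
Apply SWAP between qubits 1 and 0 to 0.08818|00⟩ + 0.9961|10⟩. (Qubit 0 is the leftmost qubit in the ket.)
0.08818|00⟩ + 0.9961|01⟩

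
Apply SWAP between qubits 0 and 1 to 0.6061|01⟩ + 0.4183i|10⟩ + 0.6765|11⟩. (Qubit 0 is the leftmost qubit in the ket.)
0.4183i|01⟩ + 0.6061|10⟩ + 0.6765|11⟩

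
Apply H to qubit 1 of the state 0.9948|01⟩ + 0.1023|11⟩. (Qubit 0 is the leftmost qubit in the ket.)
0.7034|00⟩ - 0.7034|01⟩ + 0.07234|10⟩ - 0.07234|11⟩

H on qubit 1 mixes each pair of kets that differ only in qubit 1: amplitudes (a, b) of (|…0…⟩, |…1…⟩) become ((a + b)/√2, (a − b)/√2). Kets absent from the input have amplitude 0.
(|00⟩, |01⟩): (a, b) = (0, 0.9948) → (0.7034, -0.7034)
(|10⟩, |11⟩): (a, b) = (0, 0.1023) → (0.07234, -0.07234)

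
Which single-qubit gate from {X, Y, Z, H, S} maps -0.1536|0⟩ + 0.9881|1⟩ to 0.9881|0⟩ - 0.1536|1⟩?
X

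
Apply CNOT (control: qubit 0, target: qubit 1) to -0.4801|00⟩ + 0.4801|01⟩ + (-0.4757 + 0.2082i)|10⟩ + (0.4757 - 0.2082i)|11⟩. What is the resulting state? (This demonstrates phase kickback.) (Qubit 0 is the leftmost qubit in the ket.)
-0.4801|00⟩ + 0.4801|01⟩ + (0.4757 - 0.2082i)|10⟩ + (-0.4757 + 0.2082i)|11⟩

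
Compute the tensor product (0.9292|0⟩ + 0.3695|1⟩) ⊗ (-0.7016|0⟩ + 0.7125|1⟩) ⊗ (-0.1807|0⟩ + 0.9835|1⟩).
0.1178|000⟩ - 0.6412|001⟩ - 0.1196|010⟩ + 0.6511|011⟩ + 0.04684|100⟩ - 0.255|101⟩ - 0.04757|110⟩ + 0.2589|111⟩

amp(|b₁b₂…⟩) = product of the factor amplitudes for bits b₁, b₂, …; only kets whose every factor amplitude is nonzero survive.
|000⟩: (0.9292)(-0.7016)(-0.1807) = 0.1178
|001⟩: (0.9292)(-0.7016)(0.9835) = -0.6412
|010⟩: (0.9292)(0.7125)(-0.1807) = -0.1196
|011⟩: (0.9292)(0.7125)(0.9835) = 0.6511
|100⟩: (0.3695)(-0.7016)(-0.1807) = 0.04684
|101⟩: (0.3695)(-0.7016)(0.9835) = -0.255
|110⟩: (0.3695)(0.7125)(-0.1807) = -0.04757
|111⟩: (0.3695)(0.7125)(0.9835) = 0.2589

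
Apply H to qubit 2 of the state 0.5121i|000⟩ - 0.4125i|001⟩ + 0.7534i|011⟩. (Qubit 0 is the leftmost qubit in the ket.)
0.07043i|000⟩ + 0.6538i|001⟩ + 0.5327i|010⟩ - 0.5327i|011⟩

H on qubit 2 mixes each pair of kets that differ only in qubit 2: amplitudes (a, b) of (|…0…⟩, |…1…⟩) become ((a + b)/√2, (a − b)/√2). Kets absent from the input have amplitude 0.
(|000⟩, |001⟩): (a, b) = (0.5121i, -0.4125i) → (0.07043i, 0.6538i)
(|010⟩, |011⟩): (a, b) = (0, 0.7534i) → (0.5327i, -0.5327i)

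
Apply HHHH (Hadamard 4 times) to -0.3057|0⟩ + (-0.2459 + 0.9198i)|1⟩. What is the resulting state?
-0.3057|0⟩ + (-0.2459 + 0.9198i)|1⟩

H² = I, so an even number of Hadamards cancels: H^4 = I and the state is unchanged.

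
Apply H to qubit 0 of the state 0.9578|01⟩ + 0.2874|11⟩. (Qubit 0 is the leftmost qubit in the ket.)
0.8805|01⟩ + 0.474|11⟩

H on qubit 0 mixes each pair of kets that differ only in qubit 0: amplitudes (a, b) of (|…0…⟩, |…1…⟩) become ((a + b)/√2, (a − b)/√2). Kets absent from the input have amplitude 0.
(|01⟩, |11⟩): (a, b) = (0.9578, 0.2874) → (0.8805, 0.474)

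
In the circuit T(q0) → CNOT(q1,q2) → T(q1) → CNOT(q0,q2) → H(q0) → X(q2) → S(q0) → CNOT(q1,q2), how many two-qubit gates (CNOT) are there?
3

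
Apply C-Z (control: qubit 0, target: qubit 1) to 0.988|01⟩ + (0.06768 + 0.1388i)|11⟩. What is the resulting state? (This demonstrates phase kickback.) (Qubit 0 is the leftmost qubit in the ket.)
0.988|01⟩ + (-0.06768 - 0.1388i)|11⟩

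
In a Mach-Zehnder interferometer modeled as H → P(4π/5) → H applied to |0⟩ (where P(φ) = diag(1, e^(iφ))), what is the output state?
(0.09549 + 0.2939i)|0⟩ + (0.9045 - 0.2939i)|1⟩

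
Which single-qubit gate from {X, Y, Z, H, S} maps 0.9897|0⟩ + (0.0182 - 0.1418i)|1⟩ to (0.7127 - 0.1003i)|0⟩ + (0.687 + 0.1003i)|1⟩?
H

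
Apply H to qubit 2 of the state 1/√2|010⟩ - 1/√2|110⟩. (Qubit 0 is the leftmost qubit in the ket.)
1/2|010⟩ + 1/2|011⟩ - 1/2|110⟩ - 1/2|111⟩

H on qubit 2 mixes each pair of kets that differ only in qubit 2: amplitudes (a, b) of (|…0…⟩, |…1…⟩) become ((a + b)/√2, (a − b)/√2). Kets absent from the input have amplitude 0.
(|010⟩, |011⟩): (a, b) = (1/√2, 0) → (1/2, 1/2)
(|110⟩, |111⟩): (a, b) = (-1/√2, 0) → (-1/2, -1/2)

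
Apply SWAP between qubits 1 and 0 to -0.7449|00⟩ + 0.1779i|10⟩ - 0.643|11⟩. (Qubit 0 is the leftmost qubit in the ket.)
-0.7449|00⟩ + 0.1779i|01⟩ - 0.643|11⟩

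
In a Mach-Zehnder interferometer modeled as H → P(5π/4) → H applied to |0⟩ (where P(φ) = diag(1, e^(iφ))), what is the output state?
(0.1464 - (1/√8)i)|0⟩ + (0.8536 + (1/√8)i)|1⟩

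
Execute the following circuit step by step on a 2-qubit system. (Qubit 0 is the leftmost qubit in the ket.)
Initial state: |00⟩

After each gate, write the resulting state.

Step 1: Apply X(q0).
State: |10⟩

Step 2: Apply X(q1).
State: |11⟩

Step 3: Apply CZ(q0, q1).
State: -|11⟩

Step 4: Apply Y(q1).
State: i|10⟩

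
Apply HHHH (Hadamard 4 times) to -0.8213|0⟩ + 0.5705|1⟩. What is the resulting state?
-0.8213|0⟩ + 0.5705|1⟩

H² = I, so an even number of Hadamards cancels: H^4 = I and the state is unchanged.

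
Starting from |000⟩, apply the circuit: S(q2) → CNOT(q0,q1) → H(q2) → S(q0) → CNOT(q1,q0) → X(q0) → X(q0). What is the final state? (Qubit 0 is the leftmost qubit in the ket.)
1/√2|000⟩ + 1/√2|001⟩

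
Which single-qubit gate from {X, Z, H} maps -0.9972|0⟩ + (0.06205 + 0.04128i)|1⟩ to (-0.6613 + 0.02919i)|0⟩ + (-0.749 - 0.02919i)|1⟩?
H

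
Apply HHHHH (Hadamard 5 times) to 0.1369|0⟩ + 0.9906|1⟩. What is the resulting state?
0.7973|0⟩ - 0.6037|1⟩

H² = I, so H^5 = H: a single Hadamard. With (a, b) = (0.1369, 0.9906), H gives ((a + b)/√2, (a − b)/√2) = (0.7973, -0.6037).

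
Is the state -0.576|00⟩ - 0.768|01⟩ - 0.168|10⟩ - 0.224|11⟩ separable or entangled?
Separable

Writing the state as a|00⟩ + b|01⟩ + c|10⟩ + d|11⟩, it is a product state iff ad − bc = 0.
Here (a, b, c, d) = (-0.576, -0.768, -0.168, -0.224): ad − bc = (-0.576)(-0.224) − (-0.768)(-0.168) = 0, so the state is separable.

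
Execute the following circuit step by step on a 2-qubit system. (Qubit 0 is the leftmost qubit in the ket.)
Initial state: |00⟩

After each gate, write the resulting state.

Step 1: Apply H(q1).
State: 1/√2|00⟩ + 1/√2|01⟩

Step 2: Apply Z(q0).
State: 1/√2|00⟩ + 1/√2|01⟩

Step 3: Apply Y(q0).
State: (1/√2)i|10⟩ + (1/√2)i|11⟩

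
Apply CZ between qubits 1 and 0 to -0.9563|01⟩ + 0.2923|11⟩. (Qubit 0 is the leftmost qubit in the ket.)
-0.9563|01⟩ - 0.2923|11⟩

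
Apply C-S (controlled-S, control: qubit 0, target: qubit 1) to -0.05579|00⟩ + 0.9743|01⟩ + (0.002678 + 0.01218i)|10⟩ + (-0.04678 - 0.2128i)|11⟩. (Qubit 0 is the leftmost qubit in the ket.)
-0.05579|00⟩ + 0.9743|01⟩ + (0.002678 + 0.01218i)|10⟩ + (0.2128 - 0.04678i)|11⟩

C-S leaves the control-|0⟩ kets |00⟩, |01⟩ unchanged and applies S to qubit 1 on the control-|1⟩ pair (|10⟩, |11⟩).
S = [[1, 0], [0, i]].
With a = amp(|10⟩) = (0.002678 + 0.01218i) and b = amp(|11⟩) = (-0.04678 - 0.2128i):
new amp(|10⟩) = (1)·a = (0.002678 + 0.01218i)
new amp(|11⟩) = (i)·b = (0.2128 - 0.04678i)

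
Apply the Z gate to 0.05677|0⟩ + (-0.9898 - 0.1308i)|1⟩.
0.05677|0⟩ + (0.9898 + 0.1308i)|1⟩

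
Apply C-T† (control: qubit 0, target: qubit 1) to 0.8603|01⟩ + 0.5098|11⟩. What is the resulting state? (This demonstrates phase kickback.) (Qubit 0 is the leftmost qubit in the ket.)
0.8603|01⟩ + (0.3605 - 0.3605i)|11⟩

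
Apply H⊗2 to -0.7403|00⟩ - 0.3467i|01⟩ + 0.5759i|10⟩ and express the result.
(-0.3702 + 0.1146i)|00⟩ + (-0.3702 + 0.4613i)|01⟩ + (-0.3702 - 0.4613i)|10⟩ + (-0.3702 - 0.1146i)|11⟩

H⊗2 gives amp(|y⟩) = (1/2) Σ_x (−1)^(x·y) amp(|x⟩), where x·y is the number of positions in which both x and y have a 1.
|00⟩: (-0.7403 - 0.3467i + 0.5759i)/2 = (-0.3702 + 0.1146i)
|01⟩: (-0.7403 + 0.3467i + 0.5759i)/2 = (-0.3702 + 0.4613i)
|10⟩: (-0.7403 - 0.3467i - 0.5759i)/2 = (-0.3702 - 0.4613i)
|11⟩: (-0.7403 + 0.3467i - 0.5759i)/2 = (-0.3702 - 0.1146i)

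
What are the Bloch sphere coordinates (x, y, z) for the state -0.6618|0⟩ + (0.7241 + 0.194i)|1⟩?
(-0.9584, -0.2568, -0.124)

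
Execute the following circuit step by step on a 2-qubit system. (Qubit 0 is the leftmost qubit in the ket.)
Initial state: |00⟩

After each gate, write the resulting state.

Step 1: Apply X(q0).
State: |10⟩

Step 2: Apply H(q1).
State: 1/√2|10⟩ + 1/√2|11⟩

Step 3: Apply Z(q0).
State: -1/√2|10⟩ - 1/√2|11⟩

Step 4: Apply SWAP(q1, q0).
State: -1/√2|01⟩ - 1/√2|11⟩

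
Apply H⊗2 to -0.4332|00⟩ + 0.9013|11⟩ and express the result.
0.2341|00⟩ - 0.6673|01⟩ - 0.6673|10⟩ + 0.2341|11⟩

H⊗2 gives amp(|y⟩) = (1/2) Σ_x (−1)^(x·y) amp(|x⟩), where x·y is the number of positions in which both x and y have a 1.
|00⟩: (-0.4332 + 0.9013)/2 = 0.2341
|01⟩: (-0.4332 - 0.9013)/2 = -0.6673
|10⟩: (-0.4332 - 0.9013)/2 = -0.6673
|11⟩: (-0.4332 + 0.9013)/2 = 0.2341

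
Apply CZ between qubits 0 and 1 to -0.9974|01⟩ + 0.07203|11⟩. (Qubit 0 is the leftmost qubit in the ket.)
-0.9974|01⟩ - 0.07203|11⟩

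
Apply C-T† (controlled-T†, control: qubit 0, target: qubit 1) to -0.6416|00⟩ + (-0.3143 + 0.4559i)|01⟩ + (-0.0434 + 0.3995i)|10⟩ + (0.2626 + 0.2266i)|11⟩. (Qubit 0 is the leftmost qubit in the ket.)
-0.6416|00⟩ + (-0.3143 + 0.4559i)|01⟩ + (-0.0434 + 0.3995i)|10⟩ + (0.3459 - 0.02546i)|11⟩

C-T† leaves the control-|0⟩ kets |00⟩, |01⟩ unchanged and applies T† to qubit 1 on the control-|1⟩ pair (|10⟩, |11⟩).
T† = [[1, 0], [0, (1/√2 - (1/√2)i)]].
With a = amp(|10⟩) = (-0.0434 + 0.3995i) and b = amp(|11⟩) = (0.2626 + 0.2266i):
new amp(|10⟩) = (1)·a = (-0.0434 + 0.3995i)
new amp(|11⟩) = (1/√2 - (1/√2)i)·b = (0.3459 - 0.02546i)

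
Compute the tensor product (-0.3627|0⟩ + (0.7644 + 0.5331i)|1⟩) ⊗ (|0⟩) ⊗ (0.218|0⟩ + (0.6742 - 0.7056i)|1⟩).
-0.07907|000⟩ + (-0.2445 + 0.2559i)|001⟩ + (0.1666 + 0.1162i)|100⟩ + (0.8915 - 0.1799i)|101⟩

amp(|b₁b₂…⟩) = product of the factor amplitudes for bits b₁, b₂, …; only kets whose every factor amplitude is nonzero survive.
|000⟩: (-0.3627)(1)(0.218) = -0.07907
|001⟩: (-0.3627)(1)(0.6742 - 0.7056i) = (-0.2445 + 0.2559i)
|100⟩: (0.7644 + 0.5331i)(1)(0.218) = (0.1666 + 0.1162i)
|101⟩: (0.7644 + 0.5331i)(1)(0.6742 - 0.7056i) = (0.8915 - 0.1799i)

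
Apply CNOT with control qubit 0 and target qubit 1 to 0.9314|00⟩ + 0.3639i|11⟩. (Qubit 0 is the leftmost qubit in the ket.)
0.9314|00⟩ + 0.3639i|10⟩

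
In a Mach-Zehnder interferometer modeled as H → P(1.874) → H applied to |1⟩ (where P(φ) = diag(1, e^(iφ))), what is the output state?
(0.6493 - 0.4772i)|0⟩ + (0.3507 + 0.4772i)|1⟩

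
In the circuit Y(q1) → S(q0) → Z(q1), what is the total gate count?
3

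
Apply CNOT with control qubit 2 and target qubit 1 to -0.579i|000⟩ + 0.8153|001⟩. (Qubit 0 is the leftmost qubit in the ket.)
-0.579i|000⟩ + 0.8153|011⟩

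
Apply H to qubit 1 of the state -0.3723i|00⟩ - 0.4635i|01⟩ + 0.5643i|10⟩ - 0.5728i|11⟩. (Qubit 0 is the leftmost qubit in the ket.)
-0.591i|00⟩ + 0.06449i|01⟩ - 0.00601i|10⟩ + 0.8041i|11⟩

H on qubit 1 mixes each pair of kets that differ only in qubit 1: amplitudes (a, b) of (|…0…⟩, |…1…⟩) become ((a + b)/√2, (a − b)/√2). Kets absent from the input have amplitude 0.
(|00⟩, |01⟩): (a, b) = (-0.3723i, -0.4635i) → (-0.591i, 0.06449i)
(|10⟩, |11⟩): (a, b) = (0.5643i, -0.5728i) → (-0.00601i, 0.8041i)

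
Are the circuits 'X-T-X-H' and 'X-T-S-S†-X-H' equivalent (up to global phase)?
Yes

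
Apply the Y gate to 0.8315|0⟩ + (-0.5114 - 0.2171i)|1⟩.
(-0.2171 + 0.5114i)|0⟩ + 0.8315i|1⟩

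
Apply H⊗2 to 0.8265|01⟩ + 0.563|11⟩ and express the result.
0.6948|00⟩ - 0.6948|01⟩ + 0.1318|10⟩ - 0.1318|11⟩

H⊗2 gives amp(|y⟩) = (1/2) Σ_x (−1)^(x·y) amp(|x⟩), where x·y is the number of positions in which both x and y have a 1.
|00⟩: (0.8265 + 0.563)/2 = 0.6948
|01⟩: (-0.8265 - 0.563)/2 = -0.6948
|10⟩: (0.8265 - 0.563)/2 = 0.1318
|11⟩: (-0.8265 + 0.563)/2 = -0.1318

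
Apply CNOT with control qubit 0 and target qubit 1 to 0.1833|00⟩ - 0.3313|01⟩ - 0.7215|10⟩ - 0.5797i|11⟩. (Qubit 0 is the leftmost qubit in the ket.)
0.1833|00⟩ - 0.3313|01⟩ - 0.5797i|10⟩ - 0.7215|11⟩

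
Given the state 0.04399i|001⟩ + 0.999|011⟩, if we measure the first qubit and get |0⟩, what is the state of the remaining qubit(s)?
0.04399i|01⟩ + 0.999|11⟩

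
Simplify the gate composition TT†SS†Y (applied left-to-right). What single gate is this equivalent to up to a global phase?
Y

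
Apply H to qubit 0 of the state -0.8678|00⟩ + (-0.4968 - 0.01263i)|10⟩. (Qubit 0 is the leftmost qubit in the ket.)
(-0.9649 - 0.008931i)|00⟩ + (-0.2623 + 0.008931i)|10⟩

H on qubit 0 mixes each pair of kets that differ only in qubit 0: amplitudes (a, b) of (|…0…⟩, |…1…⟩) become ((a + b)/√2, (a − b)/√2). Kets absent from the input have amplitude 0.
(|00⟩, |10⟩): (a, b) = (-0.8678, (-0.4968 - 0.01263i)) → ((-0.9649 - 0.008931i), (-0.2623 + 0.008931i))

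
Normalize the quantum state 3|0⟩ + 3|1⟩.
1/√2|0⟩ + 1/√2|1⟩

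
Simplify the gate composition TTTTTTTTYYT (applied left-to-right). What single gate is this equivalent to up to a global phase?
T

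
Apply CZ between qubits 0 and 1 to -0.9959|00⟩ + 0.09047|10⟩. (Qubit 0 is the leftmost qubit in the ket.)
-0.9959|00⟩ + 0.09047|10⟩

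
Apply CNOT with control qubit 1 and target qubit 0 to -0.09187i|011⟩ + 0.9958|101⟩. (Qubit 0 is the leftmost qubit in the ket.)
0.9958|101⟩ - 0.09187i|111⟩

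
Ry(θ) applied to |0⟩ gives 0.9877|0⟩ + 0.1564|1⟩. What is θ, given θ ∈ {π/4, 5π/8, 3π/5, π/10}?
π/10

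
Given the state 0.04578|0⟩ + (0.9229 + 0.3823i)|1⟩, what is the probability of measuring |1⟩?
0.9979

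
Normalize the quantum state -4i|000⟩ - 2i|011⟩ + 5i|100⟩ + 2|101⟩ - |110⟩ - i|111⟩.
-0.5601i|000⟩ - 0.2801i|011⟩ + 0.7001i|100⟩ + 0.2801|101⟩ - 0.14|110⟩ - 0.14i|111⟩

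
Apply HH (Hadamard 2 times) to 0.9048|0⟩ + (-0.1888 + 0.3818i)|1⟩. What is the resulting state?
0.9048|0⟩ + (-0.1888 + 0.3818i)|1⟩

H² = I, so an even number of Hadamards cancels: H^2 = I and the state is unchanged.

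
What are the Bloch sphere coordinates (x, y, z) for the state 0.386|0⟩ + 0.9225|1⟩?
(0.7122, 0, -0.702)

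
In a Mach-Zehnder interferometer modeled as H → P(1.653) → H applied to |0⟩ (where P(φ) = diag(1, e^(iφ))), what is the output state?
(0.4589 + 0.4983i)|0⟩ + (0.5411 - 0.4983i)|1⟩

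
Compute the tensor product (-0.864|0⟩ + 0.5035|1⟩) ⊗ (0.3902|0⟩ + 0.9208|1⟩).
-0.3371|00⟩ - 0.7956|01⟩ + 0.1965|10⟩ + 0.4636|11⟩

amp(|b₁b₂…⟩) = product of the factor amplitudes for bits b₁, b₂, …; only kets whose every factor amplitude is nonzero survive.
|00⟩: (-0.864)(0.3902) = -0.3371
|01⟩: (-0.864)(0.9208) = -0.7956
|10⟩: (0.5035)(0.3902) = 0.1965
|11⟩: (0.5035)(0.9208) = 0.4636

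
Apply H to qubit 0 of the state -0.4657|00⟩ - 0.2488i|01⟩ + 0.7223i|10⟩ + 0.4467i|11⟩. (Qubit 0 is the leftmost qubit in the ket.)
(-0.3293 + 0.5107i)|00⟩ + 0.1399i|01⟩ + (-0.3293 - 0.5107i)|10⟩ - 0.4918i|11⟩

H on qubit 0 mixes each pair of kets that differ only in qubit 0: amplitudes (a, b) of (|…0…⟩, |…1…⟩) become ((a + b)/√2, (a − b)/√2). Kets absent from the input have amplitude 0.
(|00⟩, |10⟩): (a, b) = (-0.4657, 0.7223i) → ((-0.3293 + 0.5107i), (-0.3293 - 0.5107i))
(|01⟩, |11⟩): (a, b) = (-0.2488i, 0.4467i) → (0.1399i, -0.4918i)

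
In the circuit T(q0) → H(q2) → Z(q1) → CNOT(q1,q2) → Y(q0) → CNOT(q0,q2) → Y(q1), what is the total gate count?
7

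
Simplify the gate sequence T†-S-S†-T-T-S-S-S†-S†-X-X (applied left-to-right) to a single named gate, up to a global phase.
T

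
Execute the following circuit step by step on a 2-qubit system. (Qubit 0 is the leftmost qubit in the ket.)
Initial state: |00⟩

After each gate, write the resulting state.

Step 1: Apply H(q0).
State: 1/√2|00⟩ + 1/√2|10⟩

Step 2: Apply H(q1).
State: 1/2|00⟩ + 1/2|01⟩ + 1/2|10⟩ + 1/2|11⟩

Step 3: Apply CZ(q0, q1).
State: 1/2|00⟩ + 1/2|01⟩ + 1/2|10⟩ - 1/2|11⟩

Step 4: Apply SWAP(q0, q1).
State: 1/2|00⟩ + 1/2|01⟩ + 1/2|10⟩ - 1/2|11⟩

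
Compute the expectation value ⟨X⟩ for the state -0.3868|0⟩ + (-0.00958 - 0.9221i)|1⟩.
0.007411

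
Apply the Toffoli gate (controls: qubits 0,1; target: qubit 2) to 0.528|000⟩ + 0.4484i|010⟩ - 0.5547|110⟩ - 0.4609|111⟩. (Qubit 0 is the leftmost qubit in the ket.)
0.528|000⟩ + 0.4484i|010⟩ - 0.4609|110⟩ - 0.5547|111⟩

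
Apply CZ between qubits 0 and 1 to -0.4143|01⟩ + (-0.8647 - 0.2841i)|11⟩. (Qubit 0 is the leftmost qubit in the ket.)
-0.4143|01⟩ + (0.8647 + 0.2841i)|11⟩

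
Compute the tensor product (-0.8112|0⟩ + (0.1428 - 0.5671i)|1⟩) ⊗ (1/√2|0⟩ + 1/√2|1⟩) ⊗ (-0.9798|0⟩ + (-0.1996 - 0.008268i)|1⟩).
0.562|000⟩ + (0.1145 + 0.004743i)|001⟩ + 0.562|010⟩ + (0.1145 + 0.004743i)|011⟩ + (-0.09894 + 0.3929i)|100⟩ + (-0.02347 + 0.0792i)|101⟩ + (-0.09894 + 0.3929i)|110⟩ + (-0.02347 + 0.0792i)|111⟩

amp(|b₁b₂…⟩) = product of the factor amplitudes for bits b₁, b₂, …; only kets whose every factor amplitude is nonzero survive.
|000⟩: (-0.8112)(1/√2)(-0.9798) = 0.562
|001⟩: (-0.8112)(1/√2)(-0.1996 - 0.008268i) = (0.1145 + 0.004743i)
|010⟩: (-0.8112)(1/√2)(-0.9798) = 0.562
|011⟩: (-0.8112)(1/√2)(-0.1996 - 0.008268i) = (0.1145 + 0.004743i)
|100⟩: (0.1428 - 0.5671i)(1/√2)(-0.9798) = (-0.09894 + 0.3929i)
|101⟩: (0.1428 - 0.5671i)(1/√2)(-0.1996 - 0.008268i) = (-0.02347 + 0.0792i)
|110⟩: (0.1428 - 0.5671i)(1/√2)(-0.9798) = (-0.09894 + 0.3929i)
|111⟩: (0.1428 - 0.5671i)(1/√2)(-0.1996 - 0.008268i) = (-0.02347 + 0.0792i)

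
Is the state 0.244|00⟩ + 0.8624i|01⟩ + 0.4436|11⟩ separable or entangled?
Entangled

Writing the state as a|00⟩ + b|01⟩ + c|10⟩ + d|11⟩, it is a product state iff ad − bc = 0.
Here (a, b, c, d) = (0.244, 0.8624i, 0, 0.4436): ad − bc = (0.244)(0.4436) − (0.8624i)(0) = 0.1082 ≠ 0, so the state is entangled.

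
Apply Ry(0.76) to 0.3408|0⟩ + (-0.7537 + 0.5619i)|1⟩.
(0.5961 - 0.2084i)|0⟩ + (-0.5735 + 0.5218i)|1⟩

Ry(0.76) = [[cos(θ/2), −sin(θ/2)], [sin(θ/2), cos(θ/2)]]; θ = 0.76, cos(θ/2) ≈ 0.928665, sin(θ/2) ≈ 0.37092.
With a = amp(|0⟩) = 0.3408 and b = amp(|1⟩) = (-0.7537 + 0.5619i):
new amp(|0⟩) = (0.928665)·a + (-0.37092)·b = (0.5961 - 0.2084i)
new amp(|1⟩) = (0.37092)·a + (0.928665)·b = (-0.5735 + 0.5218i)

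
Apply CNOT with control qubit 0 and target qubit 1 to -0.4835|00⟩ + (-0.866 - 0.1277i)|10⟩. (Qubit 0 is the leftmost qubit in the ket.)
-0.4835|00⟩ + (-0.866 - 0.1277i)|11⟩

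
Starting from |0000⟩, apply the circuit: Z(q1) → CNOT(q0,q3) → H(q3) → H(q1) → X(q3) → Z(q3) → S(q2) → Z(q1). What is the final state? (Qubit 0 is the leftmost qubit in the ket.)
1/2|0000⟩ - 1/2|0001⟩ - 1/2|0100⟩ + 1/2|0101⟩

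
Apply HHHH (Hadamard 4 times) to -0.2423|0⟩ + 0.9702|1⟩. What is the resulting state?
-0.2423|0⟩ + 0.9702|1⟩

H² = I, so an even number of Hadamards cancels: H^4 = I and the state is unchanged.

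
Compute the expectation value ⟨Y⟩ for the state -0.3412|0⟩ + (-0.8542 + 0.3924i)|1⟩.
-0.2678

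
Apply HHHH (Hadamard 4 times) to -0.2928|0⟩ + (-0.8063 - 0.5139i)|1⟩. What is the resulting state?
-0.2928|0⟩ + (-0.8063 - 0.5139i)|1⟩

H² = I, so an even number of Hadamards cancels: H^4 = I and the state is unchanged.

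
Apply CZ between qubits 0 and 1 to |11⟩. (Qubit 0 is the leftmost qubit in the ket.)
-|11⟩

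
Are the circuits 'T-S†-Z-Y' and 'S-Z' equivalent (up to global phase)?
No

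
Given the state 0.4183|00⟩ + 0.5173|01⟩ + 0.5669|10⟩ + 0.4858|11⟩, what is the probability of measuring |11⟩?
0.236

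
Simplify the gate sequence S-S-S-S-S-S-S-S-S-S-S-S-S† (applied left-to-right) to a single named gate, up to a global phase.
S†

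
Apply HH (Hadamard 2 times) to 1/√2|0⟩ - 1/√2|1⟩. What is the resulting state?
1/√2|0⟩ - 1/√2|1⟩

H² = I, so an even number of Hadamards cancels: H^2 = I and the state is unchanged.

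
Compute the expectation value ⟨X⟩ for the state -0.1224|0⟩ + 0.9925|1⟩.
-0.243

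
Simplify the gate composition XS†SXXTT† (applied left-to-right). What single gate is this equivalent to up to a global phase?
X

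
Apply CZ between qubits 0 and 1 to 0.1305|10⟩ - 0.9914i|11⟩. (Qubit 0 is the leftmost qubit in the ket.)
0.1305|10⟩ + 0.9914i|11⟩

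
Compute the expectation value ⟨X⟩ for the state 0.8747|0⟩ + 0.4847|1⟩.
0.8479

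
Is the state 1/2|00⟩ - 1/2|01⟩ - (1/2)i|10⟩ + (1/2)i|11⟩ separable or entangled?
Separable

Writing the state as a|00⟩ + b|01⟩ + c|10⟩ + d|11⟩, it is a product state iff ad − bc = 0.
Here (a, b, c, d) = (1/2, -1/2, -(1/2)i, (1/2)i): ad − bc = (1/2)((1/2)i) − (-1/2)(-(1/2)i) = 0, so the state is separable.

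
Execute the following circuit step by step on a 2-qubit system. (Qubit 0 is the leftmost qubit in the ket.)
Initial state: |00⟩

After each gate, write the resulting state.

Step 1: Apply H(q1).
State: 1/√2|00⟩ + 1/√2|01⟩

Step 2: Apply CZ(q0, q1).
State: 1/√2|00⟩ + 1/√2|01⟩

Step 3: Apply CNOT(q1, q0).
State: 1/√2|00⟩ + 1/√2|11⟩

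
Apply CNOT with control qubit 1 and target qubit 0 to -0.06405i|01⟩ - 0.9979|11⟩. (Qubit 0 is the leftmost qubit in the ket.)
-0.9979|01⟩ - 0.06405i|11⟩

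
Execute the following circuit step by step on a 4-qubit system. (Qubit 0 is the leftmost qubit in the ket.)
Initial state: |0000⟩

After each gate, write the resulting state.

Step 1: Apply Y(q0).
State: i|1000⟩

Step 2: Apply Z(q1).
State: i|1000⟩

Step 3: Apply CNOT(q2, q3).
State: i|1000⟩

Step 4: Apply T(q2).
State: i|1000⟩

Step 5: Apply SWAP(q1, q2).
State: i|1000⟩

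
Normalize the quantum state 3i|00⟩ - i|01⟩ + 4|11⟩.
0.5883i|00⟩ - 0.1961i|01⟩ + 0.7845|11⟩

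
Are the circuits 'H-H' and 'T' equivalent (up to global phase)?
No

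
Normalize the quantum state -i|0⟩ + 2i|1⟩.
-(1/√5)i|0⟩ + 0.8944i|1⟩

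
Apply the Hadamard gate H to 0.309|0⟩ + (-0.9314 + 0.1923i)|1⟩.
(-0.4401 + 0.136i)|0⟩ + (0.8771 - 0.136i)|1⟩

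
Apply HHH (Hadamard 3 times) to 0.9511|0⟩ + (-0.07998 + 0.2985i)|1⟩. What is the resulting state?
(0.616 + 0.2111i)|0⟩ + (0.7291 - 0.2111i)|1⟩

H² = I, so H^3 = H: a single Hadamard. With (a, b) = (0.9511, (-0.07998 + 0.2985i)), H gives ((a + b)/√2, (a − b)/√2) = ((0.616 + 0.2111i), (0.7291 - 0.2111i)).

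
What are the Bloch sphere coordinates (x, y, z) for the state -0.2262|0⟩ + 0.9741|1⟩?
(-0.4407, 0, -0.8977)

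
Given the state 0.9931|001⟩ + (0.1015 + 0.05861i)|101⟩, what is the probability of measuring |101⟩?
0.01374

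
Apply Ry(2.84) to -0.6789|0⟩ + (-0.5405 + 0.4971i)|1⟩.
(0.4324 - 0.4915i)|0⟩ + (-0.7524 + 0.07468i)|1⟩

Ry(2.84) = [[cos(θ/2), −sin(θ/2)], [sin(θ/2), cos(θ/2)]]; θ = 2.84, cos(θ/2) ≈ 0.150225, sin(θ/2) ≈ 0.988652.
With a = amp(|0⟩) = -0.6789 and b = amp(|1⟩) = (-0.5405 + 0.4971i):
new amp(|0⟩) = (0.150225)·a + (-0.988652)·b = (0.4324 - 0.4915i)
new amp(|1⟩) = (0.988652)·a + (0.150225)·b = (-0.7524 + 0.07468i)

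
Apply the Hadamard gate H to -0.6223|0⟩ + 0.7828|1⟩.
0.1135|0⟩ - 0.9936|1⟩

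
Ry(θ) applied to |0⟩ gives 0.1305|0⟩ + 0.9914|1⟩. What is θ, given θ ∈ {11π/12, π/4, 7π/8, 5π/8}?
11π/12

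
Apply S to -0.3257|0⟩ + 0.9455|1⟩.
-0.3257|0⟩ + 0.9455i|1⟩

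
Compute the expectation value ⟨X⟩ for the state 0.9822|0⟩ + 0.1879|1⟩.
0.3691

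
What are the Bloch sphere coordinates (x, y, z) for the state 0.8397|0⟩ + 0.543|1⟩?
(0.9119, 0, 0.4102)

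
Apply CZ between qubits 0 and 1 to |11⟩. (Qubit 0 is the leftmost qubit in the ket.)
-|11⟩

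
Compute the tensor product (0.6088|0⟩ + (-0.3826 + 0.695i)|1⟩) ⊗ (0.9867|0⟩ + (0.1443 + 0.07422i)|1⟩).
0.6007|00⟩ + (0.08785 + 0.04519i)|01⟩ + (-0.3775 + 0.6858i)|10⟩ + (-0.1068 + 0.07189i)|11⟩

amp(|b₁b₂…⟩) = product of the factor amplitudes for bits b₁, b₂, …; only kets whose every factor amplitude is nonzero survive.
|00⟩: (0.6088)(0.9867) = 0.6007
|01⟩: (0.6088)(0.1443 + 0.07422i) = (0.08785 + 0.04519i)
|10⟩: (-0.3826 + 0.695i)(0.9867) = (-0.3775 + 0.6858i)
|11⟩: (-0.3826 + 0.695i)(0.1443 + 0.07422i) = (-0.1068 + 0.07189i)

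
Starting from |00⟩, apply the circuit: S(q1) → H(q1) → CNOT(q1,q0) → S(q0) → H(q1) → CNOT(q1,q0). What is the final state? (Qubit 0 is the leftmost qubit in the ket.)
1/2|00⟩ - (1/2)i|01⟩ + (1/2)i|10⟩ + 1/2|11⟩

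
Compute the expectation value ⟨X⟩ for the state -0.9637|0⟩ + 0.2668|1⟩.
-0.5142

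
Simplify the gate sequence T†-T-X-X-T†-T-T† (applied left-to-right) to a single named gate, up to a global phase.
T†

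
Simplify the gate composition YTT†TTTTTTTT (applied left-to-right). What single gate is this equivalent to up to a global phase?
Y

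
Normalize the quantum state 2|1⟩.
|1⟩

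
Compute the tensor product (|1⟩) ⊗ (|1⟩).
|11⟩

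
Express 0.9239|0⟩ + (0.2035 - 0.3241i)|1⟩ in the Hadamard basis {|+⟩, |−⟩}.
(0.7972 - 0.2292i)|+⟩ + (0.5094 + 0.2292i)|−⟩

With |ψ⟩ = α|0⟩ + β|1⟩, the Hadamard-basis coefficients are ⟨+|ψ⟩ = (α + β)/√2 and ⟨−|ψ⟩ = (α − β)/√2.
Here α = 0.9239, β = (0.2035 - 0.3241i): (α + β)/√2 = (0.7972 - 0.2292i), (α − β)/√2 = (0.5094 + 0.2292i).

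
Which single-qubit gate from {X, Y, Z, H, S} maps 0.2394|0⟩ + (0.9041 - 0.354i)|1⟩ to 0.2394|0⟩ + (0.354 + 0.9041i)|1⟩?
S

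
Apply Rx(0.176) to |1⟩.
-0.08789i|0⟩ + 0.9961|1⟩

Rx(0.176) = [[cos(θ/2), −i·sin(θ/2)], [−i·sin(θ/2), cos(θ/2)]]; θ = 0.176, cos(θ/2) ≈ 0.99613, sin(θ/2) ≈ 0.0878865.
With a = amp(|0⟩) = 0 and b = amp(|1⟩) = 1:
new amp(|0⟩) = (0.99613)·a + (-0.0878865i)·b = -0.08789i
new amp(|1⟩) = (-0.0878865i)·a + (0.99613)·b = 0.9961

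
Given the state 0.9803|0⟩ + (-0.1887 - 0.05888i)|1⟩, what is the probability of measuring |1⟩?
0.03907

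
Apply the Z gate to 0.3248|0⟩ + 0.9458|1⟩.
0.3248|0⟩ - 0.9458|1⟩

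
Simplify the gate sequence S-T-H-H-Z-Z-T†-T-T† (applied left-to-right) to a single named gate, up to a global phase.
S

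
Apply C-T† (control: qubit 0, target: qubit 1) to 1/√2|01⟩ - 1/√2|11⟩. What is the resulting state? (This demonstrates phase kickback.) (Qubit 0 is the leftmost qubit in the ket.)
1/√2|01⟩ + (-1/2 + (1/2)i)|11⟩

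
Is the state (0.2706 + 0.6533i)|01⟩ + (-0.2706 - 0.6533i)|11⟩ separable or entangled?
Separable

Writing the state as a|00⟩ + b|01⟩ + c|10⟩ + d|11⟩, it is a product state iff ad − bc = 0.
Here (a, b, c, d) = (0, (0.2706 + 0.6533i), 0, (-0.2706 - 0.6533i)): ad − bc = (0)(-0.2706 - 0.6533i) − (0.2706 + 0.6533i)(0) = 0, so the state is separable.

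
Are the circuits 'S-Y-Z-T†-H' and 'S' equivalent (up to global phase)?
No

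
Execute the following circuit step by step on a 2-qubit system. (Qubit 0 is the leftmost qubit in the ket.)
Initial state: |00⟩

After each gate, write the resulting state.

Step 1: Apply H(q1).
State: 1/√2|00⟩ + 1/√2|01⟩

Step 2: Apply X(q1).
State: 1/√2|00⟩ + 1/√2|01⟩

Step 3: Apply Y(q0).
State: (1/√2)i|10⟩ + (1/√2)i|11⟩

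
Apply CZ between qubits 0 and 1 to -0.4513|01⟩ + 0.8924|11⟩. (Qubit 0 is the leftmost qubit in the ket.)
-0.4513|01⟩ - 0.8924|11⟩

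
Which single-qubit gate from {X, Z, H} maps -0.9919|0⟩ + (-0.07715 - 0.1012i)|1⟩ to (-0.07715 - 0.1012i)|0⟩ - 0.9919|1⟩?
X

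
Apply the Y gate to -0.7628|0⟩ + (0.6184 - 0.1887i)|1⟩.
(-0.1887 - 0.6184i)|0⟩ - 0.7628i|1⟩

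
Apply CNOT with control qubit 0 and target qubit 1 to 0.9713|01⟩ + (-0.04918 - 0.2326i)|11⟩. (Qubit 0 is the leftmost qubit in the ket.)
0.9713|01⟩ + (-0.04918 - 0.2326i)|10⟩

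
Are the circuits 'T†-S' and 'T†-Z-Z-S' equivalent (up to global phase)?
Yes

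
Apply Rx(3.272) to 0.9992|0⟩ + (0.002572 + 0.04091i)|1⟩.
(-0.02428 - 0.002567i)|0⟩ + (-0.0001676 - 0.9997i)|1⟩

Rx(3.272) = [[cos(θ/2), −i·sin(θ/2)], [−i·sin(θ/2), cos(θ/2)]]; θ = 3.272, cos(θ/2) ≈ -0.0651575, sin(θ/2) ≈ 0.997875.
With a = amp(|0⟩) = 0.9992 and b = amp(|1⟩) = (0.002572 + 0.04091i):
new amp(|0⟩) = (-0.0651575)·a + (-0.997875i)·b = (-0.02428 - 0.002567i)
new amp(|1⟩) = (-0.997875i)·a + (-0.0651575)·b = (-0.0001676 - 0.9997i)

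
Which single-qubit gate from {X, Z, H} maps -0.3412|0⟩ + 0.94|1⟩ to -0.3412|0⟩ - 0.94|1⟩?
Z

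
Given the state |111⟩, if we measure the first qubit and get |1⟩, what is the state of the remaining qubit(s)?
|11⟩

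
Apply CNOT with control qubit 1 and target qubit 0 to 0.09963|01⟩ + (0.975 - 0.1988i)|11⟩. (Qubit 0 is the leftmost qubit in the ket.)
(0.975 - 0.1988i)|01⟩ + 0.09963|11⟩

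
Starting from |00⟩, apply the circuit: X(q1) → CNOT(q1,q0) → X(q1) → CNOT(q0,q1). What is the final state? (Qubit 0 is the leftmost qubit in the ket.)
|11⟩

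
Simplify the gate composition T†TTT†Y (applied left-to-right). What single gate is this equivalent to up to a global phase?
Y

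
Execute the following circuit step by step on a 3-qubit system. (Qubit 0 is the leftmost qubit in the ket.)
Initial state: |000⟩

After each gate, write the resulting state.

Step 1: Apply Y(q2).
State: i|001⟩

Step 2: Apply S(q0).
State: i|001⟩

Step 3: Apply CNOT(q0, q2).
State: i|001⟩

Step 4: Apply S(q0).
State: i|001⟩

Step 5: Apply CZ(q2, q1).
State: i|001⟩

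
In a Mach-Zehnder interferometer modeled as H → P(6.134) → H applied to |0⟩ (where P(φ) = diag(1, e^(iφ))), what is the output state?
(0.9944 - 0.07432i)|0⟩ + (0.005554 + 0.07432i)|1⟩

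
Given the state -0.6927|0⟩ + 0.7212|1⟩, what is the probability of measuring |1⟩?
0.5201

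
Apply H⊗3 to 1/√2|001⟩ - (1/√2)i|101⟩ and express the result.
(0.25 - 0.25i)|000⟩ + (-0.25 + 0.25i)|001⟩ + (0.25 - 0.25i)|010⟩ + (-0.25 + 0.25i)|011⟩ + (0.25 + 0.25i)|100⟩ + (-0.25 - 0.25i)|101⟩ + (0.25 + 0.25i)|110⟩ + (-0.25 - 0.25i)|111⟩

H⊗3 gives amp(|y⟩) = (1/2√2) Σ_x (−1)^(x·y) amp(|x⟩), where x·y is the number of positions in which both x and y have a 1.
|000⟩: (1/√2 - (1/√2)i)/(2√2) = (0.25 - 0.25i)
|001⟩: (-1/√2 + (1/√2)i)/(2√2) = (-0.25 + 0.25i)
|010⟩: (1/√2 - (1/√2)i)/(2√2) = (0.25 - 0.25i)
|011⟩: (-1/√2 + (1/√2)i)/(2√2) = (-0.25 + 0.25i)
|100⟩: (1/√2 + (1/√2)i)/(2√2) = (0.25 + 0.25i)
|101⟩: (-1/√2 - (1/√2)i)/(2√2) = (-0.25 - 0.25i)
|110⟩: (1/√2 + (1/√2)i)/(2√2) = (0.25 + 0.25i)
|111⟩: (-1/√2 - (1/√2)i)/(2√2) = (-0.25 - 0.25i)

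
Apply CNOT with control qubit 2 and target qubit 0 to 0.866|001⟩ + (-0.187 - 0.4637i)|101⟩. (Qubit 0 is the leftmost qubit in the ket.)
(-0.187 - 0.4637i)|001⟩ + 0.866|101⟩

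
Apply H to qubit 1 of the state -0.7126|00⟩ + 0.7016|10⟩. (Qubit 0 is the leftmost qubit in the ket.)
-0.5039|00⟩ - 0.5039|01⟩ + 0.4961|10⟩ + 0.4961|11⟩

H on qubit 1 mixes each pair of kets that differ only in qubit 1: amplitudes (a, b) of (|…0…⟩, |…1…⟩) become ((a + b)/√2, (a − b)/√2). Kets absent from the input have amplitude 0.
(|00⟩, |01⟩): (a, b) = (-0.7126, 0) → (-0.5039, -0.5039)
(|10⟩, |11⟩): (a, b) = (0.7016, 0) → (0.4961, 0.4961)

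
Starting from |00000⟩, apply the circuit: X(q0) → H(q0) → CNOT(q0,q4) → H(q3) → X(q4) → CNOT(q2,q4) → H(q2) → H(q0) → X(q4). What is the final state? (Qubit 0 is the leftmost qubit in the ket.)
0.25|00000⟩ - 0.25|00001⟩ + 0.25|00010⟩ - 0.25|00011⟩ + 0.25|00100⟩ - 0.25|00101⟩ + 0.25|00110⟩ - 0.25|00111⟩ + 0.25|10000⟩ + 0.25|10001⟩ + 0.25|10010⟩ + 0.25|10011⟩ + 0.25|10100⟩ + 0.25|10101⟩ + 0.25|10110⟩ + 0.25|10111⟩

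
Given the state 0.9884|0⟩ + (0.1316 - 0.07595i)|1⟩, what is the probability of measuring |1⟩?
0.02309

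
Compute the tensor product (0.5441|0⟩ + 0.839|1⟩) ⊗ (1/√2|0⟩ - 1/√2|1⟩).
0.3847|00⟩ - 0.3847|01⟩ + 0.5933|10⟩ - 0.5933|11⟩

amp(|b₁b₂…⟩) = product of the factor amplitudes for bits b₁, b₂, …; only kets whose every factor amplitude is nonzero survive.
|00⟩: (0.5441)(1/√2) = 0.3847
|01⟩: (0.5441)(-1/√2) = -0.3847
|10⟩: (0.839)(1/√2) = 0.5933
|11⟩: (0.839)(-1/√2) = -0.5933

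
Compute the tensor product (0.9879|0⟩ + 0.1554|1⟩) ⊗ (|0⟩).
0.9879|00⟩ + 0.1554|10⟩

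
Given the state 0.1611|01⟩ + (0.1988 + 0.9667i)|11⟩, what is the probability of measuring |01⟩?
0.02595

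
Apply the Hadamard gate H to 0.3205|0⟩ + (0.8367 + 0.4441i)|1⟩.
(0.8183 + 0.314i)|0⟩ + (-0.365 - 0.314i)|1⟩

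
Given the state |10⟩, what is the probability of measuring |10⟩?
1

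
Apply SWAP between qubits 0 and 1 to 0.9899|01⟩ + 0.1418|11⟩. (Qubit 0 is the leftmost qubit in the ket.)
0.9899|10⟩ + 0.1418|11⟩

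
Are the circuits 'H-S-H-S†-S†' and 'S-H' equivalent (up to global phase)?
No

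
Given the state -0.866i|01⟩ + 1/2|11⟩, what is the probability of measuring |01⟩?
0.75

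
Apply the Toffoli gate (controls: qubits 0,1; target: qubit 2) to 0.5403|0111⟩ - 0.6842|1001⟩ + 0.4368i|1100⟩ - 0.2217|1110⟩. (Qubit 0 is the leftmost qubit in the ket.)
0.5403|0111⟩ - 0.6842|1001⟩ - 0.2217|1100⟩ + 0.4368i|1110⟩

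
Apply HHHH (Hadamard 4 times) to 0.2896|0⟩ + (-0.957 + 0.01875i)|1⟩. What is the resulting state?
0.2896|0⟩ + (-0.957 + 0.01875i)|1⟩

H² = I, so an even number of Hadamards cancels: H^4 = I and the state is unchanged.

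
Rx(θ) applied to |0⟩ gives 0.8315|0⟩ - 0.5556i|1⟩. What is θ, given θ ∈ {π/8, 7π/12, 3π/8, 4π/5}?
3π/8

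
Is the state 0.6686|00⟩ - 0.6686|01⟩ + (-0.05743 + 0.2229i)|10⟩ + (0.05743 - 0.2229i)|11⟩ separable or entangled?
Separable

Writing the state as a|00⟩ + b|01⟩ + c|10⟩ + d|11⟩, it is a product state iff ad − bc = 0.
Here (a, b, c, d) = (0.6686, -0.6686, (-0.05743 + 0.2229i), (0.05743 - 0.2229i)): ad − bc = (0.6686)(0.05743 - 0.2229i) − (-0.6686)(-0.05743 + 0.2229i) = 0, so the state is separable.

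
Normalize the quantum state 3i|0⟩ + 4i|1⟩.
0.6i|0⟩ + 0.8i|1⟩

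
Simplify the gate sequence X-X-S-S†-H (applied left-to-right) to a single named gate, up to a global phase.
H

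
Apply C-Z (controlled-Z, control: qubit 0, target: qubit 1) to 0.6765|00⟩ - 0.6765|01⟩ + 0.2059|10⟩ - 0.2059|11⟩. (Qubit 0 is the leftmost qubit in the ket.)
0.6765|00⟩ - 0.6765|01⟩ + 0.2059|10⟩ + 0.2059|11⟩

C-Z leaves the control-|0⟩ kets |00⟩, |01⟩ unchanged and applies Z to qubit 1 on the control-|1⟩ pair (|10⟩, |11⟩).
Z = [[1, 0], [0, -1]].
With a = amp(|10⟩) = 0.2059 and b = amp(|11⟩) = -0.2059:
new amp(|10⟩) = (1)·a = 0.2059
new amp(|11⟩) = (-1)·b = 0.2059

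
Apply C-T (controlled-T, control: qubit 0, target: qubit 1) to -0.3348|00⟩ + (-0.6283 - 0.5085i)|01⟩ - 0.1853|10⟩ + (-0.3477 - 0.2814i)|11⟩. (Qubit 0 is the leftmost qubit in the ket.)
-0.3348|00⟩ + (-0.6283 - 0.5085i)|01⟩ - 0.1853|10⟩ + (-0.04688 - 0.4448i)|11⟩

C-T leaves the control-|0⟩ kets |00⟩, |01⟩ unchanged and applies T to qubit 1 on the control-|1⟩ pair (|10⟩, |11⟩).
T = [[1, 0], [0, (1/√2 + (1/√2)i)]].
With a = amp(|10⟩) = -0.1853 and b = amp(|11⟩) = (-0.3477 - 0.2814i):
new amp(|10⟩) = (1)·a = -0.1853
new amp(|11⟩) = (1/√2 + (1/√2)i)·b = (-0.04688 - 0.4448i)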